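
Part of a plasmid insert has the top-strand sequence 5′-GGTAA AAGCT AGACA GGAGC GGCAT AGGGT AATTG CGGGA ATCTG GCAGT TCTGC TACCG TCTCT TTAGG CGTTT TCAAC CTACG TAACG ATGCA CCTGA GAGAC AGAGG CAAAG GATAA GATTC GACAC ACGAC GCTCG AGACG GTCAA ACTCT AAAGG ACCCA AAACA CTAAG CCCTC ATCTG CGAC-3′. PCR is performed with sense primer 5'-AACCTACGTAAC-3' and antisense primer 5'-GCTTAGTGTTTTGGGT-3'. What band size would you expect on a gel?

99 bp

Forward primer AACCTACGTAAC is found on the top strand at positions 78–89.
The reverse primer's reverse complement is ACCCAAAACACTAAGC, which matches the template at positions 161–176.
Product length = (reverse-primer end) − (forward-primer start) + 1 = 176 − 78 + 1 = 99 bp.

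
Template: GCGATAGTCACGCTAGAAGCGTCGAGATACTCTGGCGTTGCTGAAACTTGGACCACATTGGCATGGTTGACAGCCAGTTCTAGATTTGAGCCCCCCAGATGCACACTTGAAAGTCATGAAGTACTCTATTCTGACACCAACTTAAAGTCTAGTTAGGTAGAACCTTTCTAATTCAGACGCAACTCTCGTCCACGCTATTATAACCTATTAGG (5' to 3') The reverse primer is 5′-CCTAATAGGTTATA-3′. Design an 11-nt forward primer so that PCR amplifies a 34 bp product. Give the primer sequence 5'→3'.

5'-GCAACTCTCGT-3'

The reverse primer's reverse complement TATAACCTATTAGG matches the template at positions 199–212, so the product ends at position 212.
A 34 bp product then starts at position 212 − 34 + 1 = 179.
The forward primer is identical to the top strand there: GCAACTCTCGT.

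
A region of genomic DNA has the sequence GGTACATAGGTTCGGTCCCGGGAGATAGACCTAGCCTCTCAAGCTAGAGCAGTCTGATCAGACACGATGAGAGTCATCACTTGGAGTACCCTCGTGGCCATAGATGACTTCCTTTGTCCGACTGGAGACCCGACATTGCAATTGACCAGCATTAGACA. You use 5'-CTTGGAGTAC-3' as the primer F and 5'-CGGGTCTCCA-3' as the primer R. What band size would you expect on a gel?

The forward primer matches the template at positions 80–89.
Taking the reverse complement of CGGGTCTCCA gives TGGAGACCCG, found at positions 123–132 on the template; the primer anneals here to the top strand with its 3' end pointing upstream.
Product length = (reverse-primer end) − (forward-primer start) + 1 = 132 − 80 + 1 = 53 bp.

53 bp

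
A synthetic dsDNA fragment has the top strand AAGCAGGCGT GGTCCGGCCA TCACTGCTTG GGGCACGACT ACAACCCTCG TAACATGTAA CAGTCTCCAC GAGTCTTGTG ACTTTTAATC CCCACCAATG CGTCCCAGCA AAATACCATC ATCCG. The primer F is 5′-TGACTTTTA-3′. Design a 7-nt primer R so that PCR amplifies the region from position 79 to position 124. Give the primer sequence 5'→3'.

5'-GGATGAT-3'

The product's 3' end on the top strand is position 124.
The reverse primer anneals to the top strand over positions 118–124, i.e. to ATCATCC.
Its sequence written 5'→3' is the reverse complement: GGATGAT.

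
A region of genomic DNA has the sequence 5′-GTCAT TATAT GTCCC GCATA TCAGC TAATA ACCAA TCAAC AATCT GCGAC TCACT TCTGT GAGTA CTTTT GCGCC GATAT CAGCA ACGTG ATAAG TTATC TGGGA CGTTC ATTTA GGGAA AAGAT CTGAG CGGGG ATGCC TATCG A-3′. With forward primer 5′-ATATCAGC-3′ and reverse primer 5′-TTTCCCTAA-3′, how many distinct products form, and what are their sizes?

Two products: 104 bp, 45 bp

The forward primer ATATCAGC matches the top strand at positions 18–25, 77–84.
The reverse primer's reverse complement is TTAGGGAAA, matching at positions 113–121.
Each forward site pairs with the reverse site to give a product ending at position 121: sizes 104, 45 bp.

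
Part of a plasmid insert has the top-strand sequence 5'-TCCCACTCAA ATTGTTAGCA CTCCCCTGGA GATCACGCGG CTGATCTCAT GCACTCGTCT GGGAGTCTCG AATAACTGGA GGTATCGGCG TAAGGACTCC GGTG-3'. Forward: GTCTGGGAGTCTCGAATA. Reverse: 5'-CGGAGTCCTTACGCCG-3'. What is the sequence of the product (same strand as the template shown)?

5'-GTCTGGGAGTCTCGAATAACTGGAGGTATCGGCGTAAGGACTCCG-3'

The forward primer matches the template at positions 57–74.
Taking the reverse complement of CGGAGTCCTTACGCCG gives CGGCGTAAGGACTCCG, found at positions 86–101 on the template; the primer anneals here to the top strand with its 3' end pointing upstream.
The product is the template from position 57 through 101 (45 bp).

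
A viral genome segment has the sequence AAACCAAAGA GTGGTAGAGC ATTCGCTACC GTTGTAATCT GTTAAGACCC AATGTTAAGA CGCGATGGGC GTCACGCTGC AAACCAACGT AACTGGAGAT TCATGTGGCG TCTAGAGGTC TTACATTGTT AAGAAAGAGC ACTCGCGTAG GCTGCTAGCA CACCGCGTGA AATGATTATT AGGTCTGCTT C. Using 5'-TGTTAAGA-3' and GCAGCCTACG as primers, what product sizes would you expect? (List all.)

The forward primer TGTTAAGA matches the top strand at positions 40–47, 53–60, 127–134.
The reverse primer's reverse complement is CGTAGGCTGC, matching at positions 146–155.
Each forward site pairs with the reverse site to give a product ending at position 155: sizes 116, 103, 29 bp.

116 bp, 103 bp, 29 bp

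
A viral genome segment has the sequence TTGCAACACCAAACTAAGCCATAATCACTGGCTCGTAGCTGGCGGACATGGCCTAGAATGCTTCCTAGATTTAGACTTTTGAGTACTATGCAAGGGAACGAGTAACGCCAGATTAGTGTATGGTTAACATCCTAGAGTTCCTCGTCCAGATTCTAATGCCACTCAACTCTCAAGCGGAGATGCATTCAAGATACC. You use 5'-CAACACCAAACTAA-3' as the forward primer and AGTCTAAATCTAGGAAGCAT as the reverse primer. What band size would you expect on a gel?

Scanning the template, CAACACCAAACTAA occurs at positions 4–17; this primer anneals to the bottom strand there with its 3' end pointing downstream.
Reverse complement of the reverse primer: ATGCTTCCTAGATTTAGACT. This occurs on the top strand at positions 58–77.
The product runs from position 4 to position 77, so its length is 77 − 4 + 1 = 74 bp.

74 bp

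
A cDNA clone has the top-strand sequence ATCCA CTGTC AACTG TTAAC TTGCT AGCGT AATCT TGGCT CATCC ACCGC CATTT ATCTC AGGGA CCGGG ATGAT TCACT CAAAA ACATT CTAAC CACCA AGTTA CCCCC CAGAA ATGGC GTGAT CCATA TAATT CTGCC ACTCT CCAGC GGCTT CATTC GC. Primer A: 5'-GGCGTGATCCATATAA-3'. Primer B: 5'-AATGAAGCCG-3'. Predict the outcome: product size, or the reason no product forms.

Primer A (GGCGTGATCCATATAA) matches the top strand at positions 118–133; it acts as a forward primer.
Primer B's reverse complement is CGGCTTCATT, matching the top strand at positions 150–159; it acts as a reverse primer.
The 3' ends face each other across positions 118–159, giving a 42 bp product.

Yes — a 42 bp product.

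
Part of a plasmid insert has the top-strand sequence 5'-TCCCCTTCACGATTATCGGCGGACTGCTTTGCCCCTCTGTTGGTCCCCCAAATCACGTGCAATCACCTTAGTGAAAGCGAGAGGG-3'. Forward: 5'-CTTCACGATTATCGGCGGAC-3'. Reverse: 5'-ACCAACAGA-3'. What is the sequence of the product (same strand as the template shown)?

Scanning the template, CTTCACGATTATCGGCGGAC occurs at positions 5–24; this primer anneals to the bottom strand there with its 3' end pointing downstream.
Reverse complement of the reverse primer: TCTGTTGGT. This occurs on the top strand at positions 36–44.
The product is the template from position 5 through 44 (40 bp).

5'-CTTCACGATTATCGGCGGACTGCTTTGCCCCTCTGTTGGT-3'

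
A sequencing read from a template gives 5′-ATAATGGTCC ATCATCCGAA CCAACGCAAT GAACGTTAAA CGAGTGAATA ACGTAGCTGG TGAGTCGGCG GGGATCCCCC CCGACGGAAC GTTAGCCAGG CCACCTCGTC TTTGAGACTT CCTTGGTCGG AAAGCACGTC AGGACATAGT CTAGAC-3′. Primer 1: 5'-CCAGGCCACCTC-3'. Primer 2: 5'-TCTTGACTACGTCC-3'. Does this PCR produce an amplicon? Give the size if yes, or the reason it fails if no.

No product — primer 2 has no binding site in the template.

Primer 2 (TCTTGACTACGTCC) does not match the top strand, and its reverse complement GGACGTAGTCAAGA does not match either.
With no annealing site for primer 2, no amplification occurs.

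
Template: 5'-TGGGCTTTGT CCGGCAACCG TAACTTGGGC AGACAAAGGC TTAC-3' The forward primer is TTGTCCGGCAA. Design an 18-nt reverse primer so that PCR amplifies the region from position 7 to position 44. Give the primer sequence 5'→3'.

5'-GTAAGCCTTTGTCTGCCC-3'

The product's 3' end on the top strand is position 44.
The reverse primer anneals to the top strand over positions 27–44, i.e. to GGGCAGACAAAGGCTTAC.
Its sequence written 5'→3' is the reverse complement: GTAAGCCTTTGTCTGCCC.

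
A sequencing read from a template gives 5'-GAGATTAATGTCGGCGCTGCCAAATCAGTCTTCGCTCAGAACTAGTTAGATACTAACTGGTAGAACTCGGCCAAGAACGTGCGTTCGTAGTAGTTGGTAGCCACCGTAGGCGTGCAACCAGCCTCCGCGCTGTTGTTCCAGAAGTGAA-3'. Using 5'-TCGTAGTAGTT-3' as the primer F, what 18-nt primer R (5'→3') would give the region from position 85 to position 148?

5'-TTCACTTCTGGAACAACA-3'

The product's 3' end on the top strand is position 148.
The reverse primer anneals to the top strand over positions 131–148, i.e. to TGTTGTTCCAGAAGTGAA.
Its sequence written 5'→3' is the reverse complement: TTCACTTCTGGAACAACA.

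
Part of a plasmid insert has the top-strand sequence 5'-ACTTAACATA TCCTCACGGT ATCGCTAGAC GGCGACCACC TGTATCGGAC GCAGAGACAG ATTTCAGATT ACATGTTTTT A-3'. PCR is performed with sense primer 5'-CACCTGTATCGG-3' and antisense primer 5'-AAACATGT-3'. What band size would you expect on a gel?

42 bp

The forward primer matches the template at positions 37–48.
Reverse complement of the reverse primer: ACATGTTT. This occurs on the top strand at positions 71–78.
Amplicon spans positions 37–78: 42 bp.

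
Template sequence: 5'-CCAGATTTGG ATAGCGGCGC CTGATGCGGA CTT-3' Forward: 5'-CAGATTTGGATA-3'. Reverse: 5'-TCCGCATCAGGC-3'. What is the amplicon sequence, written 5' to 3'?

5'-CAGATTTGGATAGCGGCGCCTGATGCGGA-3'

Forward primer CAGATTTGGATA is found on the top strand at positions 2–13.
Taking the reverse complement of TCCGCATCAGGC gives GCCTGATGCGGA, found at positions 19–30 on the template; the primer anneals here to the top strand with its 3' end pointing upstream.
The product is the template from position 2 through 30 (29 bp).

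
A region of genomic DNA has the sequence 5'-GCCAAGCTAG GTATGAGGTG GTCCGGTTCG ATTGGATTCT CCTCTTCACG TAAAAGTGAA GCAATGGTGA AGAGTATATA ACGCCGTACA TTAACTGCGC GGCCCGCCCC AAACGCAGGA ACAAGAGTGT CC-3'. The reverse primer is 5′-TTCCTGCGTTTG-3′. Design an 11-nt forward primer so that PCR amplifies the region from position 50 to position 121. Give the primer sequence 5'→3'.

The reverse primer's reverse complement CAAACGCAGGAA matches the template at positions 110–121; the product starts at position 50.
The forward primer is identical to the top strand over positions 50–60: GTAAAAGTGAA.

5'-GTAAAAGTGAA-3'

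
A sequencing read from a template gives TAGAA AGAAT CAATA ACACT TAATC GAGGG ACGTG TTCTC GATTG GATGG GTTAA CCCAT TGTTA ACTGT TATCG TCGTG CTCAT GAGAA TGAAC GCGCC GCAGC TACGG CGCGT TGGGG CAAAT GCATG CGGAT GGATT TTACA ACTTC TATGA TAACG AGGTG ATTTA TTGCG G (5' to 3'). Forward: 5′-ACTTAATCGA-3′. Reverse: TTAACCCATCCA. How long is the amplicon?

Forward primer ACTTAATCGA is found on the top strand at positions 18–27.
Reverse complement of the reverse primer: TGGATGGGTTAA. This occurs on the top strand at positions 44–55.
Product length = (reverse-primer end) − (forward-primer start) + 1 = 55 − 18 + 1 = 38 bp.

38 bp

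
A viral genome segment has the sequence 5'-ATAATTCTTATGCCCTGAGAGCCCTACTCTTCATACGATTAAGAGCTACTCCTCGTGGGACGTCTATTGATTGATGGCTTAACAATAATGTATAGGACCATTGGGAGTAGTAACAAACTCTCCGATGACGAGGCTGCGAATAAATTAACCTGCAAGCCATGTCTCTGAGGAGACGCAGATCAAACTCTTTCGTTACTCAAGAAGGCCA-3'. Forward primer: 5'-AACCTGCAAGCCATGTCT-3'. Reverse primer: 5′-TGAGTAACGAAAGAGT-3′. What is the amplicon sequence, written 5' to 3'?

Scanning the template, AACCTGCAAGCCATGTCT occurs at positions 147–164; this primer anneals to the bottom strand there with its 3' end pointing downstream.
The reverse primer's reverse complement is ACTCTTTCGTTACTCA, which matches the template at positions 184–199.
The product is the template from position 147 through 199 (53 bp).

5'-AACCTGCAAGCCATGTCTCTGAGGAGACGCAGATCAAACTCTTTCGTTACTCA-3'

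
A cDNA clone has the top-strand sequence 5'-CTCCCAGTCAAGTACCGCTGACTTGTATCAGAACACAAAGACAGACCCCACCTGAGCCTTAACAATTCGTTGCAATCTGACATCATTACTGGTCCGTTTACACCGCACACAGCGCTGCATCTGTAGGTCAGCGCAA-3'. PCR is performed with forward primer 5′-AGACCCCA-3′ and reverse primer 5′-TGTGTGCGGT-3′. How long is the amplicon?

Forward primer AGACCCCA is found on the top strand at positions 43–50.
The reverse primer's reverse complement is ACCGCACACA, which matches the template at positions 102–111.
Product length = (reverse-primer end) − (forward-primer start) + 1 = 111 − 43 + 1 = 69 bp.

69 bp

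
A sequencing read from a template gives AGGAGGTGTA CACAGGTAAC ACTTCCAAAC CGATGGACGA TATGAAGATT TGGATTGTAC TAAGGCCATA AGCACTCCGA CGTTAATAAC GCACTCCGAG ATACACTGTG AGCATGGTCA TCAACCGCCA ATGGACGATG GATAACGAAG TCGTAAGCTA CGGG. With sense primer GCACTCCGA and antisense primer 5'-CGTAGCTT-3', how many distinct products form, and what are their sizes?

The forward primer GCACTCCGA matches the top strand at positions 72–80, 91–99.
The reverse primer's reverse complement is AAGCTACG, matching at positions 155–162.
Each forward site pairs with the reverse site to give a product ending at position 162: sizes 91, 72 bp.

Two products: 91 bp, 72 bp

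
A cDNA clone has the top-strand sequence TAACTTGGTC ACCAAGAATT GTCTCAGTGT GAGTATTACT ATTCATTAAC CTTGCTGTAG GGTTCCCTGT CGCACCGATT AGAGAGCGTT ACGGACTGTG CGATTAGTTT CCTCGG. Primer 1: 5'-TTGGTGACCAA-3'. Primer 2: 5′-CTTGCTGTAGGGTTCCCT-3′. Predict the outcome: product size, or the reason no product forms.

Primer 1 (TTGGTGACCAA) has reverse complement TTGGTCACCAA, which matches the top strand at positions 5–15; primer 1 anneals to the top strand there with its 3' end pointing upstream toward position 5.
Primer 2 (CTTGCTGTAGGGTTCCCT) matches the top strand directly at positions 51–68; it anneals to the bottom strand with its 3' end pointing downstream toward position 68.
The 3' ends diverge (primer 1 extends toward position 1, primer 2 toward position 116), so the primers never converge on a shared product.

No product — the primers' 3' ends point away from each other.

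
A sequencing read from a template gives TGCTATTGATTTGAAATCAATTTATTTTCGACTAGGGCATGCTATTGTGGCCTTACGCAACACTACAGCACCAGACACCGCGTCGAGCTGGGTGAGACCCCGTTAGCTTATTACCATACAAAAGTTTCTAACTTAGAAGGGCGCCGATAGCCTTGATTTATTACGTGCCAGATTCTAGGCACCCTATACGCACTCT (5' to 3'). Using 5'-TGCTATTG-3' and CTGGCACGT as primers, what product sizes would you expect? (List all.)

The forward primer TGCTATTG matches the top strand at positions 1–8, 40–47.
The reverse primer's reverse complement is ACGTGCCAG, matching at positions 163–171.
Each forward site pairs with the reverse site to give a product ending at position 171: sizes 171, 132 bp.

171 bp, 132 bp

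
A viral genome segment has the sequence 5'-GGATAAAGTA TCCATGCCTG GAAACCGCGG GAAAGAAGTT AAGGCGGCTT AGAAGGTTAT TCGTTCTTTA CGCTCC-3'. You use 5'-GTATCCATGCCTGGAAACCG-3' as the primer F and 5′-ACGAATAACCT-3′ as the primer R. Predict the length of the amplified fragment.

57 bp

Scanning the template, GTATCCATGCCTGGAAACCG occurs at positions 8–27; this primer anneals to the bottom strand there with its 3' end pointing downstream.
The reverse primer's reverse complement is AGGTTATTCGT, which matches the template at positions 54–64.
Amplicon spans positions 8–64: 57 bp.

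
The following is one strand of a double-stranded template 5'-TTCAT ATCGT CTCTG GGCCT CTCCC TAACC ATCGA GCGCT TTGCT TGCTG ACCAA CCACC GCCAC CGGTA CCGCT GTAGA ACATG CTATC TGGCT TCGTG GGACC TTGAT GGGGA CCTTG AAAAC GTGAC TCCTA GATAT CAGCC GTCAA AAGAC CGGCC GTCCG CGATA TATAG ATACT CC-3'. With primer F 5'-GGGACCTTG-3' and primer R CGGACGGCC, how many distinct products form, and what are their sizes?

Two products: 66 bp, 54 bp

The forward primer GGGACCTTG matches the top strand at positions 100–108, 112–120.
The reverse primer's reverse complement is GGCCGTCCG, matching at positions 157–165.
Each forward site pairs with the reverse site to give a product ending at position 165: sizes 66, 54 bp.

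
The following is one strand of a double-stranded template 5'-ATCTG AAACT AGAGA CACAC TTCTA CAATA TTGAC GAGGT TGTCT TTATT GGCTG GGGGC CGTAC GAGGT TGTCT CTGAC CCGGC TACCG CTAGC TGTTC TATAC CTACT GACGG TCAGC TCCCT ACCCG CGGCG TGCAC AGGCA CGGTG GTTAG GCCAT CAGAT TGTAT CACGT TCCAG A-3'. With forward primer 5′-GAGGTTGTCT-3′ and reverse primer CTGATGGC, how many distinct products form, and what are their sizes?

The forward primer GAGGTTGTCT matches the top strand at positions 36–45, 66–75.
The reverse primer's reverse complement is GCCATCAG, matching at positions 156–163.
Each forward site pairs with the reverse site to give a product ending at position 163: sizes 128, 98 bp.

Two products: 128 bp, 98 bp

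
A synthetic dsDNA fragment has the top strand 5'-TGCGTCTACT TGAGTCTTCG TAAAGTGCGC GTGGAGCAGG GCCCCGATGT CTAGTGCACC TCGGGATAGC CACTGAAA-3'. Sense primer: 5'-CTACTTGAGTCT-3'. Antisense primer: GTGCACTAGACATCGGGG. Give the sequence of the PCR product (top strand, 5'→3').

5'-CTACTTGAGTCTTCGTAAAGTGCGCGTGGAGCAGGGCCCCGATGTCTAGTGCAC-3'

Scanning the template, CTACTTGAGTCT occurs at positions 6–17; this primer anneals to the bottom strand there with its 3' end pointing downstream.
The reverse primer's reverse complement is CCCCGATGTCTAGTGCAC, which matches the template at positions 42–59.
The product is the template from position 6 through 59 (54 bp).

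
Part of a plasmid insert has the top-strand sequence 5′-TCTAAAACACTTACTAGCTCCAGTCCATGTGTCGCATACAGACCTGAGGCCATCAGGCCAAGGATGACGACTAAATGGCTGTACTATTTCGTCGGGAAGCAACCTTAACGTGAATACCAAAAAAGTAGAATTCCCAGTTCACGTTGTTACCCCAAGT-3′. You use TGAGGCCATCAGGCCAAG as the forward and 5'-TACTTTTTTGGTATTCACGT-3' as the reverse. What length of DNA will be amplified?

Forward primer TGAGGCCATCAGGCCAAG is found on the top strand at positions 45–62.
The reverse primer's reverse complement is ACGTGAATACCAAAAAAGTA, which matches the template at positions 108–127.
Amplicon spans positions 45–127: 83 bp.

83 bp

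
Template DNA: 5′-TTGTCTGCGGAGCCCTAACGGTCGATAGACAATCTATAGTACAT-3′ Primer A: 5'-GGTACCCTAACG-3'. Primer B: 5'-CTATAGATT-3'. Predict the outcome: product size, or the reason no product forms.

No product — primer A has no binding site in the template.

Primer A (GGTACCCTAACG) does not match the top strand, and its reverse complement CGTTAGGGTACC does not match either.
With no annealing site for primer A, no amplification occurs.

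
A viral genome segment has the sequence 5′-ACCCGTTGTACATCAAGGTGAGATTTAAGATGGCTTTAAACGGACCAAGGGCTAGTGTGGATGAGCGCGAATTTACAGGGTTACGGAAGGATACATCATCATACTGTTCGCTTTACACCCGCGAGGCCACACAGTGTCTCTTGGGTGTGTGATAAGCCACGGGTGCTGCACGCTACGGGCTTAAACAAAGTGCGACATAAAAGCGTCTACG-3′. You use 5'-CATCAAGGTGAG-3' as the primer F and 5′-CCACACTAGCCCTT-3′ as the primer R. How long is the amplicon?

50 bp

The forward primer matches the template at positions 11–22.
Reverse complement of the reverse primer: AAGGGCTAGTGTGG. This occurs on the top strand at positions 47–60.
Amplicon spans positions 11–60: 50 bp.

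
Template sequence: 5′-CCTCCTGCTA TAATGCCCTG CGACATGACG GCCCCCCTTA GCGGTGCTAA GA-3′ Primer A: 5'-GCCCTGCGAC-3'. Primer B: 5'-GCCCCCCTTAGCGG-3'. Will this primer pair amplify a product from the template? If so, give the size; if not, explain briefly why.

Primer A (GCCCTGCGAC) matches the top strand at positions 15–24 (3' end points downstream).
Primer B (GCCCCCCTTAGCGG) also matches the top strand directly, at positions 31–44 — its reverse complement CCGCTAAGGGGGGC is not present.
Both primers anneal to the bottom strand with 3' ends pointing the same way, so neither can prime synthesis back toward the other.

No product — both primers anneal to the same strand and extend in the same direction.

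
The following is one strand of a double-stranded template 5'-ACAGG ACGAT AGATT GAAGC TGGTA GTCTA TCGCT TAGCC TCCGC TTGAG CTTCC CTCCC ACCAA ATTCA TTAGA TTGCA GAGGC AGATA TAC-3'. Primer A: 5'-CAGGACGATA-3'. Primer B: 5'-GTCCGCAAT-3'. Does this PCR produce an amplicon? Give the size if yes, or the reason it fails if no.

Primer B (GTCCGCAAT) does not match the top strand, and its reverse complement ATTGCGGAC does not match either.
With no annealing site for primer B, no amplification occurs.

No product — primer B has no binding site in the template.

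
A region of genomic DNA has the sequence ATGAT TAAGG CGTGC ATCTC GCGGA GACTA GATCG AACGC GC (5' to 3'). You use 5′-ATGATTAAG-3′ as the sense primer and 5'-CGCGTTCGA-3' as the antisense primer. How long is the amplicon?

41 bp

The forward primer matches the template at positions 1–9.
Reverse complement of the reverse primer: TCGAACGCG. This occurs on the top strand at positions 33–41.
The product runs from position 1 to position 41, so its length is 41 − 1 + 1 = 41 bp.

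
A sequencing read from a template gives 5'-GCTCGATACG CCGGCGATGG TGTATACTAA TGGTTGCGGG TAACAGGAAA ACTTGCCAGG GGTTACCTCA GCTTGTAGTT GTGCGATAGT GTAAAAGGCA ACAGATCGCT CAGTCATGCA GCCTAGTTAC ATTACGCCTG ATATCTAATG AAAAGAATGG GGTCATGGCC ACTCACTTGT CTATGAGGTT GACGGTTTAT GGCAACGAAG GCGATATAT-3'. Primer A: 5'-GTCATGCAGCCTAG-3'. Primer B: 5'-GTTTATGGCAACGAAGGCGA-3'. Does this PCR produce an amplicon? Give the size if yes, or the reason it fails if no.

No product — both primers anneal to the same strand and extend in the same direction.

Primer A (GTCATGCAGCCTAG) matches the top strand at positions 113–126 (3' end points downstream).
Primer B (GTTTATGGCAACGAAGGCGA) also matches the top strand directly, at positions 195–214 — its reverse complement TCGCCTTCGTTGCCATAAAC is not present.
Both primers anneal to the bottom strand with 3' ends pointing the same way, so neither can prime synthesis back toward the other.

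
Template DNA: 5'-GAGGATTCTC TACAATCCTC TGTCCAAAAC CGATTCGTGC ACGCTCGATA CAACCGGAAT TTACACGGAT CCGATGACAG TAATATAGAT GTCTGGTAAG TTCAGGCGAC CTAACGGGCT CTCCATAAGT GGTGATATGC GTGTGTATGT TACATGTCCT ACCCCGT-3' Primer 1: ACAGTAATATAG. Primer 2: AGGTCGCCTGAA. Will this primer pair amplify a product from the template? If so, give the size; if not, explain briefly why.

Yes — a 36 bp product.

Primer 1 (ACAGTAATATAG) matches the top strand at positions 77–88; it acts as a forward primer.
Primer 2's reverse complement is TTCAGGCGACCT, matching the top strand at positions 101–112; it acts as a reverse primer.
The 3' ends face each other across positions 77–112, giving a 36 bp product.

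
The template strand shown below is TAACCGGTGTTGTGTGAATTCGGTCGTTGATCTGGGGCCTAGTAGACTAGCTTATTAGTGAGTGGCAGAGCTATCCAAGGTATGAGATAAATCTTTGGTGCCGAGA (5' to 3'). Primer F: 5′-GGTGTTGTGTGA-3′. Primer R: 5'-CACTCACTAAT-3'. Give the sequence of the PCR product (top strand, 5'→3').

5'-GGTGTTGTGTGAATTCGGTCGTTGATCTGGGGCCTAGTAGACTAGCTTATTAGTGAGTG-3'

Forward primer GGTGTTGTGTGA is found on the top strand at positions 6–17.
The reverse primer's reverse complement is ATTAGTGAGTG, which matches the template at positions 54–64.
The product is the template from position 6 through 64 (59 bp).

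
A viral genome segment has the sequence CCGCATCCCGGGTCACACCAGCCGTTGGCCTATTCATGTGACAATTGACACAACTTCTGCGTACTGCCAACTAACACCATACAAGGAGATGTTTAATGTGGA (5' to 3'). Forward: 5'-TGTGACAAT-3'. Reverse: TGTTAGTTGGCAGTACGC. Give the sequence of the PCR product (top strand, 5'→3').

Scanning the template, TGTGACAAT occurs at positions 37–45; this primer anneals to the bottom strand there with its 3' end pointing downstream.
Reverse complement of the reverse primer: GCGTACTGCCAACTAACA. This occurs on the top strand at positions 59–76.
The product is the template from position 37 through 76 (40 bp).

5'-TGTGACAATTGACACAACTTCTGCGTACTGCCAACTAACA-3'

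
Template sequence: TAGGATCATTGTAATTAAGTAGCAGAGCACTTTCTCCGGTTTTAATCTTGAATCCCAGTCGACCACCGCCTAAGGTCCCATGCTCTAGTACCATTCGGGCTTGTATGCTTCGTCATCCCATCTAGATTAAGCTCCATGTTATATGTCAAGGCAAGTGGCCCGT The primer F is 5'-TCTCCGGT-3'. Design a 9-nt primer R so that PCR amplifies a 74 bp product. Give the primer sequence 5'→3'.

The forward primer binds at positions 33–40, so a 74 bp product ends at position 33 + 74 − 1 = 106.
The reverse primer anneals to the top strand over positions 98–106, i.e. to GGCTTGTAT.
Its sequence written 5'→3' is the reverse complement: ATACAAGCC.

5'-ATACAAGCC-3'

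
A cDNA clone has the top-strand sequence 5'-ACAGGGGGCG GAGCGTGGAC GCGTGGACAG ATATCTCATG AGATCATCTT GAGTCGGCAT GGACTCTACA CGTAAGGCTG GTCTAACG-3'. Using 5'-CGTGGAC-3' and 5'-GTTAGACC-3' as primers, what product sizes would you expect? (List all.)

The forward primer CGTGGAC matches the top strand at positions 14–20, 22–28.
The reverse primer's reverse complement is GGTCTAAC, matching at positions 80–87.
Each forward site pairs with the reverse site to give a product ending at position 87: sizes 74, 66 bp.

74 bp, 66 bp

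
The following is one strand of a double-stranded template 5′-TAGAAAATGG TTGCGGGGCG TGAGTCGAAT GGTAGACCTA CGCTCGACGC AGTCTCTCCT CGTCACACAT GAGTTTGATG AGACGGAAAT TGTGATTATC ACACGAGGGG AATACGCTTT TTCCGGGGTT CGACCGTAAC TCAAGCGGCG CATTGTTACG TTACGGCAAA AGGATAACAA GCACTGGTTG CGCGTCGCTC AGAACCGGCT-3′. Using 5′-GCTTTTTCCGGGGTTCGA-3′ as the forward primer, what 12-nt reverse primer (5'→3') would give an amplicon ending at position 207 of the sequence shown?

5'-CGGTTCTGAGCG-3'

The forward primer binds at positions 116–133; the product's 3' end on the top strand is position 207.
The reverse primer anneals to the top strand over positions 196–207, i.e. to CGCTCAGAACCG.
Its sequence written 5'→3' is the reverse complement: CGGTTCTGAGCG.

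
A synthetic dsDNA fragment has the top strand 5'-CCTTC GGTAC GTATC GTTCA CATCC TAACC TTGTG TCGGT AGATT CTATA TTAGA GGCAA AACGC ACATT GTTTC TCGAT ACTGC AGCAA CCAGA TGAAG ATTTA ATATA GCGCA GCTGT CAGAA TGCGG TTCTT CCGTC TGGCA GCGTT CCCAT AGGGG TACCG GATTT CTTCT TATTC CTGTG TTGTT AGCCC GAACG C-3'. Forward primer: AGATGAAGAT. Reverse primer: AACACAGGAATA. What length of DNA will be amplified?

95 bp

The forward primer matches the template at positions 93–102.
Taking the reverse complement of AACACAGGAATA gives TATTCCTGTGTT, found at positions 176–187 on the template; the primer anneals here to the top strand with its 3' end pointing upstream.
Product length = (reverse-primer end) − (forward-primer start) + 1 = 187 − 93 + 1 = 95 bp.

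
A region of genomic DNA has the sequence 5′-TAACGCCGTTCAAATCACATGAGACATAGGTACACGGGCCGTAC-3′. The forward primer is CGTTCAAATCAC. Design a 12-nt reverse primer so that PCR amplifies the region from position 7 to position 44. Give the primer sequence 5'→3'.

The product's 3' end on the top strand is position 44.
The reverse primer anneals to the top strand over positions 33–44, i.e. to CACGGGCCGTAC.
Its sequence written 5'→3' is the reverse complement: GTACGGCCCGTG.

5'-GTACGGCCCGTG-3'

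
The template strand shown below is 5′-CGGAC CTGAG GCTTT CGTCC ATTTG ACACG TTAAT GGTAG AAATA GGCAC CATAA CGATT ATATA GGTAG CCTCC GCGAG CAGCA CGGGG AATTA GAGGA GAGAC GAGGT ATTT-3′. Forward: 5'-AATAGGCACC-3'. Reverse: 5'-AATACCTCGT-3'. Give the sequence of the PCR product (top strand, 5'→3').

Scanning the template, AATAGGCACC occurs at positions 42–51; this primer anneals to the bottom strand there with its 3' end pointing downstream.
Reverse complement of the reverse primer: ACGAGGTATT. This occurs on the top strand at positions 104–113.
The product is the template from position 42 through 113 (72 bp).

5'-AATAGGCACCATAACGATTATATAGGTAGCCTCCGCGAGCAGCACGGGGAATTAGAGGAGAGACGAGGTATT-3'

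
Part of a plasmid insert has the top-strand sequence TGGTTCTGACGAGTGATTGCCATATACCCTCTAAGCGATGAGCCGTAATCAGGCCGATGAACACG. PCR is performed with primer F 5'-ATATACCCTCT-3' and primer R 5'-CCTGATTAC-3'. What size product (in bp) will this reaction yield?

32 bp

The forward primer matches the template at positions 22–32.
Taking the reverse complement of CCTGATTAC gives GTAATCAGG, found at positions 45–53 on the template; the primer anneals here to the top strand with its 3' end pointing upstream.
The product runs from position 22 to position 53, so its length is 53 − 22 + 1 = 32 bp.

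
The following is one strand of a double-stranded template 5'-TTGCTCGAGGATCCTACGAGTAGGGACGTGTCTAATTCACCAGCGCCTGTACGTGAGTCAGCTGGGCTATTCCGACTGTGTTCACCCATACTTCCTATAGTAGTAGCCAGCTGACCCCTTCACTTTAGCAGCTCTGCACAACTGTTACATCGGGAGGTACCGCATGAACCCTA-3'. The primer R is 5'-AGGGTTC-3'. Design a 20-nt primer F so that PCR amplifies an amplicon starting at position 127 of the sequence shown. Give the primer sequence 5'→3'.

The reverse primer's reverse complement GAACCCT matches the template at positions 166–172; the product starts at position 127.
The forward primer is identical to the top strand over positions 127–146: AGCAGCTCTGCACAACTGTT.

5'-AGCAGCTCTGCACAACTGTT-3'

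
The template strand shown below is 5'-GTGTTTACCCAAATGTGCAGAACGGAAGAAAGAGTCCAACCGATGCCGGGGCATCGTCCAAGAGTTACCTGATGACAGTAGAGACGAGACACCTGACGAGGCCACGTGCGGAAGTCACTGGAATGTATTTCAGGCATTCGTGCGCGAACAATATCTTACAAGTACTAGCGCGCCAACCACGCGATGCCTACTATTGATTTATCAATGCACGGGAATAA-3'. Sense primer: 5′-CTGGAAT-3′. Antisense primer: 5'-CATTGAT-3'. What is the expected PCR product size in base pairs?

The forward primer matches the template at positions 118–124.
Reverse complement of the reverse primer: ATCAATG. This occurs on the top strand at positions 201–207.
The product runs from position 118 to position 207, so its length is 207 − 118 + 1 = 90 bp.

90 bp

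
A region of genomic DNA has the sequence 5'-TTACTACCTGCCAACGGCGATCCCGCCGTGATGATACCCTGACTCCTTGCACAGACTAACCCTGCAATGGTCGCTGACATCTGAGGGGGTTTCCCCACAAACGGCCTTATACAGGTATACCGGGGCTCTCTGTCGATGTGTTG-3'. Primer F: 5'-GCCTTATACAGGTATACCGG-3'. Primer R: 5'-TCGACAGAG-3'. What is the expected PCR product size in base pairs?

Forward primer GCCTTATACAGGTATACCGG is found on the top strand at positions 104–123.
Reverse complement of the reverse primer: CTCTGTCGA. This occurs on the top strand at positions 128–136.
Product length = (reverse-primer end) − (forward-primer start) + 1 = 136 − 104 + 1 = 33 bp.

33 bp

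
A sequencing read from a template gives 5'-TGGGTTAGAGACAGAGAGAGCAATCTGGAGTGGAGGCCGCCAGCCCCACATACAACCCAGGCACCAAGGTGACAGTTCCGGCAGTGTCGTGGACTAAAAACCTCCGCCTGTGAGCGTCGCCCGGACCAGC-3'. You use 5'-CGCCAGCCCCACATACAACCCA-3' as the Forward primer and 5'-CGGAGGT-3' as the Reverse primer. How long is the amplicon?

69 bp

The forward primer matches the template at positions 38–59.
The reverse primer's reverse complement is ACCTCCG, which matches the template at positions 100–106.
The product runs from position 38 to position 106, so its length is 106 − 38 + 1 = 69 bp.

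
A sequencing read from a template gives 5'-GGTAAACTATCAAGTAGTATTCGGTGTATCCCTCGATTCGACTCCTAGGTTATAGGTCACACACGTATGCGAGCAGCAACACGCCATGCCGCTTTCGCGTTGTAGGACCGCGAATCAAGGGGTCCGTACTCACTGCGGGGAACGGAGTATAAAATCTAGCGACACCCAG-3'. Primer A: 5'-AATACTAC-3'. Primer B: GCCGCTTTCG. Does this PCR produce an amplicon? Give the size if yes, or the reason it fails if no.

No product — the primers' 3' ends point away from each other.

Primer A (AATACTAC) has reverse complement GTAGTATT, which matches the top strand at positions 14–21; primer A anneals to the top strand there with its 3' end pointing upstream toward position 14.
Primer B (GCCGCTTTCG) matches the top strand directly at positions 88–97; it anneals to the bottom strand with its 3' end pointing downstream toward position 97.
The 3' ends diverge (primer A extends toward position 1, primer B toward position 169), so the primers never converge on a shared product.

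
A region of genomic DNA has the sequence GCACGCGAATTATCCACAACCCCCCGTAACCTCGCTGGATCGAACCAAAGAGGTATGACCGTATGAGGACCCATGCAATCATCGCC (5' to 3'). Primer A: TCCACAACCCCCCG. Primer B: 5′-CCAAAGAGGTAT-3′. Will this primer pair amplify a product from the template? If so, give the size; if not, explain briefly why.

Primer A (TCCACAACCCCCCG) matches the top strand at positions 13–26 (3' end points downstream).
Primer B (CCAAAGAGGTAT) also matches the top strand directly, at positions 45–56 — its reverse complement ATACCTCTTTGG is not present.
Both primers anneal to the bottom strand with 3' ends pointing the same way, so neither can prime synthesis back toward the other.

No product — both primers anneal to the same strand and extend in the same direction.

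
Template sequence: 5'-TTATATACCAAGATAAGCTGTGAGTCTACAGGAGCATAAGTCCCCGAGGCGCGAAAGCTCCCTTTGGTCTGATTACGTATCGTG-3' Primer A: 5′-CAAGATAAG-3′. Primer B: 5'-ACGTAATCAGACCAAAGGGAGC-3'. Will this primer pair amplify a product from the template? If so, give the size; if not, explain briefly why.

Primer A (CAAGATAAG) matches the top strand at positions 9–17; it acts as a forward primer.
Primer B's reverse complement is GCTCCCTTTGGTCTGATTACGT, matching the top strand at positions 57–78; it acts as a reverse primer.
The 3' ends face each other across positions 9–78, giving a 70 bp product.

Yes — a 70 bp product.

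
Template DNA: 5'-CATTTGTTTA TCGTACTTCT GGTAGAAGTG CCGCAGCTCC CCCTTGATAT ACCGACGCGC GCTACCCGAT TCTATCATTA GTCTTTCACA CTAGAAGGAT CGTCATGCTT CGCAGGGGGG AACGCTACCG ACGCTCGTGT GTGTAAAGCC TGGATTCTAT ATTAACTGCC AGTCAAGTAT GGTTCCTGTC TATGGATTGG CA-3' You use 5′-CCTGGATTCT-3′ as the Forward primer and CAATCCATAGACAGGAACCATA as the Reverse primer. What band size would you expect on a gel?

Forward primer CCTGGATTCT is found on the top strand at positions 149–158.
Reverse complement of the reverse primer: TATGGTTCCTGTCTATGGATTG. This occurs on the top strand at positions 178–199.
Amplicon spans positions 149–199: 51 bp.

51 bp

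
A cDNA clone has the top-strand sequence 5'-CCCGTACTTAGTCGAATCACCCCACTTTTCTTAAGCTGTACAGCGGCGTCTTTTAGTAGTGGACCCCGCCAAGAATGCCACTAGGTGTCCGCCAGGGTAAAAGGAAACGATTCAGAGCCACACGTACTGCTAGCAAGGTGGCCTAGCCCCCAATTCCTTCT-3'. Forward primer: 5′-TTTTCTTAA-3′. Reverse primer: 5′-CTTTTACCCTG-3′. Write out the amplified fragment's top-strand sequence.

Forward primer TTTTCTTAA is found on the top strand at positions 26–34.
Taking the reverse complement of CTTTTACCCTG gives CAGGGTAAAAG, found at positions 93–103 on the template; the primer anneals here to the top strand with its 3' end pointing upstream.
The product is the template from position 26 through 103 (78 bp).

5'-TTTTCTTAAGCTGTACAGCGGCGTCTTTTAGTAGTGGACCCCGCCAAGAATGCCACTAGGTGTCCGCCAGGGTAAAAG-3'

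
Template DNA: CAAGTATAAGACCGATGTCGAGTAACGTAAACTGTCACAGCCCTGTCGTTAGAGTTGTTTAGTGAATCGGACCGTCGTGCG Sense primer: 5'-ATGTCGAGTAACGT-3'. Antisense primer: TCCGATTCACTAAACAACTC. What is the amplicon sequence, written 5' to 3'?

The forward primer matches the template at positions 15–28.
The reverse primer's reverse complement is GAGTTGTTTAGTGAATCGGA, which matches the template at positions 52–71.
The product is the template from position 15 through 71 (57 bp).

5'-ATGTCGAGTAACGTAAACTGTCACAGCCCTGTCGTTAGAGTTGTTTAGTGAATCGGA-3'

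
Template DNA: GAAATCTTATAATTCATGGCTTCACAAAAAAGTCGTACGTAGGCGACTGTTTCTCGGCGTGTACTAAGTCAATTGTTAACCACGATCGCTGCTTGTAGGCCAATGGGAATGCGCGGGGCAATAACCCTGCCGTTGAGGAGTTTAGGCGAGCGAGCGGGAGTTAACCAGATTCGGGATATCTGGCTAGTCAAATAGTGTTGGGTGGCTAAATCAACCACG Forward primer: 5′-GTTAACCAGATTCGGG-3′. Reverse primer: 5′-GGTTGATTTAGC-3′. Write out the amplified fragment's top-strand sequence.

Scanning the template, GTTAACCAGATTCGGG occurs at positions 160–175; this primer anneals to the bottom strand there with its 3' end pointing downstream.
Taking the reverse complement of GGTTGATTTAGC gives GCTAAATCAACC, found at positions 205–216 on the template; the primer anneals here to the top strand with its 3' end pointing upstream.
The product is the template from position 160 through 216 (57 bp).

5'-GTTAACCAGATTCGGGATATCTGGCTAGTCAAATAGTGTTGGGTGGCTAAATCAACC-3'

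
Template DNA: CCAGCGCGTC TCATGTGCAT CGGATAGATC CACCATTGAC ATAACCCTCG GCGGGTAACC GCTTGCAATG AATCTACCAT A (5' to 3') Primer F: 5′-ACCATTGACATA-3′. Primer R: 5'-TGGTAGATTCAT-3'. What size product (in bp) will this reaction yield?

Forward primer ACCATTGACATA is found on the top strand at positions 32–43.
Taking the reverse complement of TGGTAGATTCAT gives ATGAATCTACCA, found at positions 68–79 on the template; the primer anneals here to the top strand with its 3' end pointing upstream.
The product runs from position 32 to position 79, so its length is 79 − 32 + 1 = 48 bp.

48 bp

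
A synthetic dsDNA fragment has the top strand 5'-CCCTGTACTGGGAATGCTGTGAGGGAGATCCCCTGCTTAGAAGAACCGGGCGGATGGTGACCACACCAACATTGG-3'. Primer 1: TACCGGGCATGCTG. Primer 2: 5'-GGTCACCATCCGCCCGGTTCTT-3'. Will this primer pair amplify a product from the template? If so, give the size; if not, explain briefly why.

Primer 1 (TACCGGGCATGCTG) does not match the top strand, and its reverse complement CAGCATGCCCGGTA does not match either.
With no annealing site for primer 1, no amplification occurs.

No product — primer 1 has no binding site in the template.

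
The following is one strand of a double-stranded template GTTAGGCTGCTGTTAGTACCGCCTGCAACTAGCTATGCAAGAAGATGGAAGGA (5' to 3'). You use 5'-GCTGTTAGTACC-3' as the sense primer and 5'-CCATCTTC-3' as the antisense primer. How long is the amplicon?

40 bp

The forward primer matches the template at positions 9–20.
Taking the reverse complement of CCATCTTC gives GAAGATGG, found at positions 41–48 on the template; the primer anneals here to the top strand with its 3' end pointing upstream.
Product length = (reverse-primer end) − (forward-primer start) + 1 = 48 − 9 + 1 = 40 bp.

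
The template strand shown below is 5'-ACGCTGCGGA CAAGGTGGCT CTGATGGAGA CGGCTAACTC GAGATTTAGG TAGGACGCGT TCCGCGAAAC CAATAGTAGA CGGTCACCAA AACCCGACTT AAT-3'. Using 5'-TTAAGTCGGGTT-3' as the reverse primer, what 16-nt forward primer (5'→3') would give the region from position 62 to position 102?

The reverse primer's reverse complement AACCCGACTTAA matches the template at positions 91–102; the product starts at position 62.
The forward primer is identical to the top strand over positions 62–77: CCGCGAAACCAATAGT.

5'-CCGCGAAACCAATAGT-3'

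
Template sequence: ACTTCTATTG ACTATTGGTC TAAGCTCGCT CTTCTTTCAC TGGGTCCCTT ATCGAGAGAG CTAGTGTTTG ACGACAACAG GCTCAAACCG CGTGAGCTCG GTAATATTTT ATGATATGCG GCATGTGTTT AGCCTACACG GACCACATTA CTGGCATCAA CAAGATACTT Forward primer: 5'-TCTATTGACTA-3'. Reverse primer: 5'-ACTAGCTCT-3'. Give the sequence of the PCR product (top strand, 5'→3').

Forward primer TCTATTGACTA is found on the top strand at positions 4–14.
Taking the reverse complement of ACTAGCTCT gives AGAGCTAGT, found at positions 57–65 on the template; the primer anneals here to the top strand with its 3' end pointing upstream.
The product is the template from position 4 through 65 (62 bp).

5'-TCTATTGACTATTGGTCTAAGCTCGCTCTTCTTTCACTGGGTCCCTTATCGAGAGAGCTAGT-3'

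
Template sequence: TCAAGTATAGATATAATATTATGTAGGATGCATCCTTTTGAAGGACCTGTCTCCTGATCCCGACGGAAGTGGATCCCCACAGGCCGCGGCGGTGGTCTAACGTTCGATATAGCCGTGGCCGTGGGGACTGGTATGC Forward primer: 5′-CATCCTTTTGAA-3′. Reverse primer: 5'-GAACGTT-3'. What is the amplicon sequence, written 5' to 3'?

5'-CATCCTTTTGAAGGACCTGTCTCCTGATCCCGACGGAAGTGGATCCCCACAGGCCGCGGCGGTGGTCTAACGTTC-3'

The forward primer matches the template at positions 31–42.
Taking the reverse complement of GAACGTT gives AACGTTC, found at positions 99–105 on the template; the primer anneals here to the top strand with its 3' end pointing upstream.
The product is the template from position 31 through 105 (75 bp).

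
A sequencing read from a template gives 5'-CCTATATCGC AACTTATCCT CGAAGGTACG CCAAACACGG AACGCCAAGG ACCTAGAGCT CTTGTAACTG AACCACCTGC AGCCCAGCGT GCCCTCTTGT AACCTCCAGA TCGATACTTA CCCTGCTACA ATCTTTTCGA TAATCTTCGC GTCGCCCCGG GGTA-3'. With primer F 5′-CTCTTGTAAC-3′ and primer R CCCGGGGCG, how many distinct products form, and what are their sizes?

Two products: 103 bp, 68 bp

The forward primer CTCTTGTAAC matches the top strand at positions 59–68, 94–103.
The reverse primer's reverse complement is CGCCCCGGG, matching at positions 153–161.
Each forward site pairs with the reverse site to give a product ending at position 161: sizes 103, 68 bp.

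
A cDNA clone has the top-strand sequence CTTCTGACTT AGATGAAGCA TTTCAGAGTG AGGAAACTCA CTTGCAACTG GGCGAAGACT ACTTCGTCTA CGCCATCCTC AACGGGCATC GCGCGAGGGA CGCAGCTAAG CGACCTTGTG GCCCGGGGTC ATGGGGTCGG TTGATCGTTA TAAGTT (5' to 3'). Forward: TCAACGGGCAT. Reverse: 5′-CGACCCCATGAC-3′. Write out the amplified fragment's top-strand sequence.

5'-TCAACGGGCATCGCGCGAGGGACGCAGCTAAGCGACCTTGTGGCCCGGGGTCATGGGGTCG-3'

Scanning the template, TCAACGGGCAT occurs at positions 79–89; this primer anneals to the bottom strand there with its 3' end pointing downstream.
Reverse complement of the reverse primer: GTCATGGGGTCG. This occurs on the top strand at positions 128–139.
The product is the template from position 79 through 139 (61 bp).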